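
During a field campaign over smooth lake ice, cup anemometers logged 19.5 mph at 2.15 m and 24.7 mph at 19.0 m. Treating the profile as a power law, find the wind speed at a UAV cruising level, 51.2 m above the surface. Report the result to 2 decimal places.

First find α: α = ln(V₂/V₁)/ln(z₂/z₁) = ln(24.7/19.5)/ln(19.0/2.15) = 0.23639/2.17897 = 0.1085
Extrapolate from 19.0 m to 51.2 m: V₃ = 24.7 × (51.2/19.0)^0.1085 = 24.7 × 1.1135 = 27.5044 mph

27.50 mph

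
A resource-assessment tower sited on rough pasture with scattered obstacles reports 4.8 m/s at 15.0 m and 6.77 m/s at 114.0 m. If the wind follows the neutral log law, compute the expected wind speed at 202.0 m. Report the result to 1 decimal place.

Log law: V ∝ ln(z/z₀). From the pair, with r = V₁/V₂ = 0.70901,
ln z₀ = (ln z₁ − r·ln z₂)/(1 − r) = (2.7081 − 0.70901×4.7362)/0.29099 = -2.2336 → z₀ = 0.1071 m
V₃ = V₁ · ln(z₃/z₀)/ln(z₁/z₀) = 4.8 × 7.5419/4.9417 = 7.3257 m/s

7.3 m/s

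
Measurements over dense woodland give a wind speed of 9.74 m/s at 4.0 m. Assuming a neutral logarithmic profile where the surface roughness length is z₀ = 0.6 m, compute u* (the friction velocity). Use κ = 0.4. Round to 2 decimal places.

u* ≈ 2.05 m/s

Log law: V(z) = (u*/κ) · ln(z/z₀) ⇒ u* = κ · V / ln(z/z₀)
u* = 0.4 × 9.74 / ln(4.0/0.6) = 0.4 × 9.74 / 1.8971
   = 3.8960 / 1.8971 = 2.0536 m/s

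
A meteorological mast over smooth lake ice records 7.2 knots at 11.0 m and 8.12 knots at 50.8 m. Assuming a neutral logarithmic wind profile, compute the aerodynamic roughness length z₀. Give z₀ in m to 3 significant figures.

Log law: V(z) ∝ ln(z/z₀). With r = V₁/V₂ = 7.2/8.12 = 0.88670,
r · ln(z₂/z₀) = ln(z₁/z₀) ⇒ ln z₀ = (ln z₁ − r·ln z₂)/(1 − r)
ln z₀ = (2.39790 − 0.88670×3.92790) / 0.11330 = -9.5760
z₀ = exp(-9.5760) = 0.00006937 m

z₀ ≈ 0.0000694 m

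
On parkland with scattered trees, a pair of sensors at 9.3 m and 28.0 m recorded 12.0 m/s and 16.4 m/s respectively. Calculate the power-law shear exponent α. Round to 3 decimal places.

Power law: V₂/V₁ = (z₂/z₁)^α ⇒ α = ln(V₂/V₁) / ln(z₂/z₁)
α = ln(16.4/12.0) / ln(28.0/9.3) = ln(1.3667) / ln(3.0108)
  = 0.31237 / 1.10219 = 0.28341

α ≈ 0.283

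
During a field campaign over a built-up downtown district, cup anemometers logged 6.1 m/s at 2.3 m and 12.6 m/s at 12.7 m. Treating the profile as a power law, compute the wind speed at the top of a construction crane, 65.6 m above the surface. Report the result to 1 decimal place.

25.3 m/s

First find α: α = ln(V₂/V₁)/ln(z₂/z₁) = ln(12.6/6.1)/ln(12.7/2.3) = 0.72541/1.70869 = 0.4245
Extrapolate from 12.7 m to 65.6 m: V₃ = 12.6 × (65.6/12.7)^0.4245 = 12.6 × 2.0079 = 25.2994 m/s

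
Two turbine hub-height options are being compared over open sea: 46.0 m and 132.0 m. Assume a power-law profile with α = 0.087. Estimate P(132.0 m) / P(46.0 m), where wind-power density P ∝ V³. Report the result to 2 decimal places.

1.32

Speed ratio: V_B/V_A = (z_B/z_A)^α = (132.0/46.0)^0.087 = (2.8696)^0.087 = 1.09605
Power-density ratio: P_B/P_A = (V_B/V_A)³ = (1.09605)³ = 1.31671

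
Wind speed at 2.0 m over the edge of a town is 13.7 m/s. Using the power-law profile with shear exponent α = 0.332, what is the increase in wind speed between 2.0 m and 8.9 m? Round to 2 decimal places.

8.79 m/s

Power law: V₂ = V₁ · (z₂/z₁)^α = 13.7 × (4.4500)^0.332 = 22.4893 m/s
ΔV = 22.4893 − 13.7 = 8.7893 m/s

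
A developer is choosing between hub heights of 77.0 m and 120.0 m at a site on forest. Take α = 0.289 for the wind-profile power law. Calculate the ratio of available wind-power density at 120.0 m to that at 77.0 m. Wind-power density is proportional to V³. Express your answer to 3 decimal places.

1.469

Speed ratio: V_B/V_A = (z_B/z_A)^α = (120.0/77.0)^0.289 = (1.5584)^0.289 = 1.13681
Power-density ratio: P_B/P_A = (V_B/V_A)³ = (1.13681)³ = 1.46914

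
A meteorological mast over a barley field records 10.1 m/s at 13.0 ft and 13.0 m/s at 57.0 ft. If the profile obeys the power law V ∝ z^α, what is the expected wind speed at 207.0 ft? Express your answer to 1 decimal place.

16.2 m/s

First find α: α = ln(V₂/V₁)/ln(z₂/z₁) = ln(13.0/10.1)/ln(57.0/13.0) = 0.25241/1.47810 = 0.1708
Extrapolate from 57.0 ft to 207.0 ft: V₃ = 13.0 × (207.0/57.0)^0.1708 = 13.0 × 1.2464 = 16.2028 m/s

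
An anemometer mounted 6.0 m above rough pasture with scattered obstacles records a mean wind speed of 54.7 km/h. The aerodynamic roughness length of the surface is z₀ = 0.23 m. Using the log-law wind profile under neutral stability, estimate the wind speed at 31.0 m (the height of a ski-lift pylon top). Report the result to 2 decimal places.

82.24 km/h

Log law: V(z) ∝ ln(z/z₀), so V₂/V₁ = ln(z₂/z₀) / ln(z₁/z₀).
ln(31.0/0.23) = 4.9037, ln(6.0/0.23) = 3.2614
V₂ = 54.7 × 4.9037/3.2614 = 54.7 × 1.5035 = 82.2430 km/h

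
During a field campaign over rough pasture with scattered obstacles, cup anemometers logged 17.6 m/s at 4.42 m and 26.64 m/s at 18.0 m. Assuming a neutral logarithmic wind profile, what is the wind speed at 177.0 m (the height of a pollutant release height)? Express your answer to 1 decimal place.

41.4 m/s

Log law: V ∝ ln(z/z₀). From the pair, with r = V₁/V₂ = 0.66066,
ln z₀ = (ln z₁ − r·ln z₂)/(1 − r) = (1.4861 − 0.66066×2.8904)/0.33934 = -1.2478 → z₀ = 0.2871 m
V₃ = V₁ · ln(z₃/z₀)/ln(z₁/z₀) = 17.6 × 6.4239/2.7339 = 41.3551 m/s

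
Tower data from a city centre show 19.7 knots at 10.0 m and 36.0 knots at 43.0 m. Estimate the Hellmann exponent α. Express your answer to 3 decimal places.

α ≈ 0.413

Power law: V₂/V₁ = (z₂/z₁)^α ⇒ α = ln(V₂/V₁) / ln(z₂/z₁)
α = ln(36.0/19.7) / ln(43.0/10.0) = ln(1.8274) / ln(4.3000)
  = 0.60290 / 1.45862 = 0.41334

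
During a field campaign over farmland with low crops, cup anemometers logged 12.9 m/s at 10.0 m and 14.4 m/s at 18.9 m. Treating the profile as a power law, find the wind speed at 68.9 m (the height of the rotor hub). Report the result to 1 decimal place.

First find α: α = ln(V₂/V₁)/ln(z₂/z₁) = ln(14.4/12.9)/ln(18.9/10.0) = 0.11000/0.63658 = 0.1728
Extrapolate from 18.9 m to 68.9 m: V₃ = 14.4 × (68.9/18.9)^0.1728 = 14.4 × 1.2505 = 18.0067 m/s

18.0 m/s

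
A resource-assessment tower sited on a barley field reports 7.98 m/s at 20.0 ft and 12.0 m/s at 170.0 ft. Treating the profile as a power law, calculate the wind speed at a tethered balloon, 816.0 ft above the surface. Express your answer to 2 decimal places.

First find α: α = ln(V₂/V₁)/ln(z₂/z₁) = ln(12.0/7.98)/ln(170.0/20.0) = 0.40797/2.14007 = 0.1906
Extrapolate from 170.0 ft to 816.0 ft: V₃ = 12.0 × (816.0/170.0)^0.1906 = 12.0 × 1.3486 = 16.1826 m/s

16.18 m/s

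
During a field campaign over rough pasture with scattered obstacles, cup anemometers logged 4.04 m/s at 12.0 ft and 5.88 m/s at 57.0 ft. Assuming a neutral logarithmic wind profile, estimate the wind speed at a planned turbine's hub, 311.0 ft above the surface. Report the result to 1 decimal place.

7.9 m/s

Log law: V ∝ ln(z/z₀). From the pair, with r = V₁/V₂ = 0.68707,
ln z₀ = (ln z₁ − r·ln z₂)/(1 − r) = (2.4849 − 0.68707×4.0431)/0.31293 = -0.9362 → z₀ = 0.3921 ft
V₃ = V₁ · ln(z₃/z₀)/ln(z₁/z₀) = 4.04 × 6.6760/3.4211 = 7.8837 m/s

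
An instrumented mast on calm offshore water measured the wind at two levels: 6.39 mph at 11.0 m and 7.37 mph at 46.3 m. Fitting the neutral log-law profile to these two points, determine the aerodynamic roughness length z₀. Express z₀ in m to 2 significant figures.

z₀ ≈ 0.00094 m

Log law: V(z) ∝ ln(z/z₀). With r = V₁/V₂ = 6.39/7.37 = 0.86703,
r · ln(z₂/z₀) = ln(z₁/z₀) ⇒ ln z₀ = (ln z₁ − r·ln z₂)/(1 − r)
ln z₀ = (2.39790 − 0.86703×3.83514) / 0.13297 = -6.9735
z₀ = exp(-6.9735) = 0.0009363 m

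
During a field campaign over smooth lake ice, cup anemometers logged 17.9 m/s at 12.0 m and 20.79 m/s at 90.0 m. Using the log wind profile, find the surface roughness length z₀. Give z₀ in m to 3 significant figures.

Log law: V(z) ∝ ln(z/z₀). With r = V₁/V₂ = 17.9/20.79 = 0.86099,
r · ln(z₂/z₀) = ln(z₁/z₀) ⇒ ln z₀ = (ln z₁ − r·ln z₂)/(1 − r)
ln z₀ = (2.48491 − 0.86099×4.49981) / 0.13901 = -9.9949
z₀ = exp(-9.9949) = 0.00004563 m

z₀ ≈ 0.0000456 m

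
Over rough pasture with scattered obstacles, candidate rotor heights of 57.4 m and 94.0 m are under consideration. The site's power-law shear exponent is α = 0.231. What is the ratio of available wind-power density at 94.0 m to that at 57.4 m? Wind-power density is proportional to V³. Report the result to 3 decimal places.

Speed ratio: V_B/V_A = (z_B/z_A)^α = (94.0/57.4)^0.231 = (1.6376)^0.231 = 1.12069
Power-density ratio: P_B/P_A = (V_B/V_A)³ = (1.12069)³ = 1.40751

1.408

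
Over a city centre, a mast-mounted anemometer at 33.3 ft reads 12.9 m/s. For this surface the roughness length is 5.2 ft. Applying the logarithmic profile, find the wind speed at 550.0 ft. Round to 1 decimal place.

Log law: V(z) ∝ ln(z/z₀), so V₂/V₁ = ln(z₂/z₀) / ln(z₁/z₀).
ln(550.0/5.2) = 4.6613, ln(33.3/5.2) = 1.8569
V₂ = 12.9 × 4.6613/1.8569 = 12.9 × 2.5102 = 32.3821 m/s

32.4 m/s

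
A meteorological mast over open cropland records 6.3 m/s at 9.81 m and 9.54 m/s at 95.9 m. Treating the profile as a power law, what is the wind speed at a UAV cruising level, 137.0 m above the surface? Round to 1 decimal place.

10.2 m/s

First find α: α = ln(V₂/V₁)/ln(z₂/z₁) = ln(9.54/6.3)/ln(95.9/9.81) = 0.41494/2.27990 = 0.1820
Extrapolate from 95.9 m to 137.0 m: V₃ = 9.54 × (137.0/95.9)^0.1820 = 9.54 × 1.0671 = 10.1798 m/s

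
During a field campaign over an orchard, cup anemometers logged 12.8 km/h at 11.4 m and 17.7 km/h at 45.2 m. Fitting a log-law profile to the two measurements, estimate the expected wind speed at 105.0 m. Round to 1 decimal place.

Log law: V ∝ ln(z/z₀). From the pair, with r = V₁/V₂ = 0.72316,
ln z₀ = (ln z₁ − r·ln z₂)/(1 − r) = (2.4336 − 0.72316×3.8111)/0.27684 = -1.1647 → z₀ = 0.3120 m
V₃ = V₁ · ln(z₃/z₀)/ln(z₁/z₀) = 12.8 × 5.8187/3.5983 = 20.6982 km/h

20.7 km/h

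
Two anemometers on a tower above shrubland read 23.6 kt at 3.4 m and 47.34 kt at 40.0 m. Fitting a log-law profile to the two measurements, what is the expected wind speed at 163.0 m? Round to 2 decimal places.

Log law: V ∝ ln(z/z₀). From the pair, with r = V₁/V₂ = 0.49852,
ln z₀ = (ln z₁ − r·ln z₂)/(1 − r) = (1.2238 − 0.49852×3.6889)/0.50148 = -1.2268 → z₀ = 0.2932 m
V₃ = V₁ · ln(z₃/z₀)/ln(z₁/z₀) = 23.6 × 6.3205/2.4506 = 60.8695 kt

60.87 kt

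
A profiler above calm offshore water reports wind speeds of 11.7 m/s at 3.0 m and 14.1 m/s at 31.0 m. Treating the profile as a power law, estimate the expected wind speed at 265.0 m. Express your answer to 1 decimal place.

16.7 m/s

First find α: α = ln(V₂/V₁)/ln(z₂/z₁) = ln(14.1/11.7)/ln(31.0/3.0) = 0.18659/2.33537 = 0.0799
Extrapolate from 31.0 m to 265.0 m: V₃ = 14.1 × (265.0/31.0)^0.0799 = 14.1 × 1.1870 = 16.7368 m/s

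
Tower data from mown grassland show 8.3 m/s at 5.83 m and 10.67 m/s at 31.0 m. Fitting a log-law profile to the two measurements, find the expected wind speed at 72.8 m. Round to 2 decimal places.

Log law: V ∝ ln(z/z₀). From the pair, with r = V₁/V₂ = 0.77788,
ln z₀ = (ln z₁ − r·ln z₂)/(1 − r) = (1.7630 − 0.77788×3.4340)/0.22212 = -4.0889 → z₀ = 0.01676 m
V₃ = V₁ · ln(z₃/z₀)/ln(z₁/z₀) = 8.3 × 8.3766/5.8519 = 11.8809 m/s

11.88 m/s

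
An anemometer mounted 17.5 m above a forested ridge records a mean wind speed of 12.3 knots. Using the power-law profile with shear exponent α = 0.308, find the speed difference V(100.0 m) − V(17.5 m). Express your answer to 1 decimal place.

Power law: V₂ = V₁ · (z₂/z₁)^α = 12.3 × (5.7143)^0.308 = 21.0402 knots
ΔV = 21.0402 − 12.3 = 8.7402 knots

8.7 knots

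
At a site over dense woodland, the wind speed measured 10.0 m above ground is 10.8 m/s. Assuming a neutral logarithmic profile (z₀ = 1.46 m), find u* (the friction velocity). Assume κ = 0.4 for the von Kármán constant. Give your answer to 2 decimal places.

Log law: V(z) = (u*/κ) · ln(z/z₀) ⇒ u* = κ · V / ln(z/z₀)
u* = 0.4 × 10.8 / ln(10.0/1.46) = 0.4 × 10.8 / 1.9241
   = 4.3200 / 1.9241 = 2.2451 m/s

u* ≈ 2.25 m/s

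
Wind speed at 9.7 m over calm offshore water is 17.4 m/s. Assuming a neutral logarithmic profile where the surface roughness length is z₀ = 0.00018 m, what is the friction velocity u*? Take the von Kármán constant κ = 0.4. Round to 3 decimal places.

Log law: V(z) = (u*/κ) · ln(z/z₀) ⇒ u* = κ · V / ln(z/z₀)
u* = 0.4 × 17.4 / ln(9.7/0.00018) = 0.4 × 17.4 / 10.8947
   = 6.9600 / 10.8947 = 0.6388 m/s

u* ≈ 0.639 m/s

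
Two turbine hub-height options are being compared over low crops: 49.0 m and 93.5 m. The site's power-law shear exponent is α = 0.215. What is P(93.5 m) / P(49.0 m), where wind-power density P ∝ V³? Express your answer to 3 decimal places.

1.517

Speed ratio: V_B/V_A = (z_B/z_A)^α = (93.5/49.0)^0.215 = (1.9082)^0.215 = 1.14903
Power-density ratio: P_B/P_A = (V_B/V_A)³ = (1.14903)³ = 1.51704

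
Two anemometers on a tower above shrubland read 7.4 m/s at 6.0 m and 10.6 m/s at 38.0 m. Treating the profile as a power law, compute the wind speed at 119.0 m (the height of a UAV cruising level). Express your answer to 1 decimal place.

First find α: α = ln(V₂/V₁)/ln(z₂/z₁) = ln(10.6/7.4)/ln(38.0/6.0) = 0.35937/1.84583 = 0.1947
Extrapolate from 38.0 m to 119.0 m: V₃ = 10.6 × (119.0/38.0)^0.1947 = 10.6 × 1.2489 = 13.2382 m/s

13.2 m/s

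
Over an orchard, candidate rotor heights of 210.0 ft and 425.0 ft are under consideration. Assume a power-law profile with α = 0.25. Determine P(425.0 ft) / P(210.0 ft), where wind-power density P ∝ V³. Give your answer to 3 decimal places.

Speed ratio: V_B/V_A = (z_B/z_A)^α = (425.0/210.0)^0.25 = (2.0238)^0.25 = 1.19273
Power-density ratio: P_B/P_A = (V_B/V_A)³ = (1.19273)³ = 1.69679

1.697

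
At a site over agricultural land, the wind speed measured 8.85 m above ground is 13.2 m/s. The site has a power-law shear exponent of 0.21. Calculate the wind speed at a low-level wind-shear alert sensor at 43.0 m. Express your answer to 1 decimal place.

Power-law profile: V₂ = V₁ · (z₂/z₁)^α
V₂ = 13.2 × (43.0/8.85)^0.21 = 13.2 × (4.8588)^0.21
    = 13.2 × 1.3937 = 18.3969 m/s

18.4 m/s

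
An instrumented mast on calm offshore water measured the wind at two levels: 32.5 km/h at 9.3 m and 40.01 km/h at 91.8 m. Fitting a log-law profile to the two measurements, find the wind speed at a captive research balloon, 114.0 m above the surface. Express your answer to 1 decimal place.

Log law: V ∝ ln(z/z₀). From the pair, with r = V₁/V₂ = 0.81230,
ln z₀ = (ln z₁ − r·ln z₂)/(1 − r) = (2.2300 − 0.81230×4.5196)/0.18770 = -7.6784 → z₀ = 0.0004627 m
V₃ = V₁ · ln(z₃/z₀)/ln(z₁/z₀) = 32.5 × 12.4146/9.9084 = 40.7204 km/h

40.7 km/h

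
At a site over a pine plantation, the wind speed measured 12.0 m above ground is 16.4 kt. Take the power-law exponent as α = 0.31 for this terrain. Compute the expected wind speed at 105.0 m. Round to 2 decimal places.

Power-law profile: V₂ = V₁ · (z₂/z₁)^α
V₂ = 16.4 × (105.0/12.0)^0.31 = 16.4 × (8.7500)^0.31
    = 16.4 × 1.9589 = 32.1267 kt

32.13 kt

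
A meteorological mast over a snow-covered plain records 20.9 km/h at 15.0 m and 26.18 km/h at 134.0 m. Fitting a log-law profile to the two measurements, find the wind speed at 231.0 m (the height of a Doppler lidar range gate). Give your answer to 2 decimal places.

27.49 km/h

Log law: V ∝ ln(z/z₀). From the pair, with r = V₁/V₂ = 0.79832,
ln z₀ = (ln z₁ − r·ln z₂)/(1 − r) = (2.7081 − 0.79832×4.8978)/0.20168 = -5.9599 → z₀ = 0.002580 m
V₃ = V₁ · ln(z₃/z₀)/ln(z₁/z₀) = 20.9 × 11.4023/8.6679 = 27.4931 km/h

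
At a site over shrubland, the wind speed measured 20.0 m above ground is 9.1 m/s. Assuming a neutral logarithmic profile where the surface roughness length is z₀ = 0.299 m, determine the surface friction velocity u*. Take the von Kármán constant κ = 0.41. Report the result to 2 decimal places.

u* ≈ 0.89 m/s

Log law: V(z) = (u*/κ) · ln(z/z₀) ⇒ u* = κ · V / ln(z/z₀)
u* = 0.41 × 9.1 / ln(20.0/0.299) = 0.41 × 9.1 / 4.2030
   = 3.7310 / 4.2030 = 0.8877 m/s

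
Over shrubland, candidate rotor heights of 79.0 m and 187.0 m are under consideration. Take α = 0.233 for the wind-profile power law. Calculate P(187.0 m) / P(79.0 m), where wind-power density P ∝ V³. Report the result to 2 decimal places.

Speed ratio: V_B/V_A = (z_B/z_A)^α = (187.0/79.0)^0.233 = (2.3671)^0.233 = 1.22234
Power-density ratio: P_B/P_A = (V_B/V_A)³ = (1.22234)³ = 1.82632

1.83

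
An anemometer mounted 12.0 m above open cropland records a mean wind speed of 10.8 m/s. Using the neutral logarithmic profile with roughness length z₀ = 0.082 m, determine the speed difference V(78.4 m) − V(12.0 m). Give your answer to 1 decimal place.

4.1 m/s

Log law: V₂ = V₁ · ln(z₂/z₀)/ln(z₁/z₀) = 10.8 × 6.8629/4.9859 = 14.8656 m/s
ΔV = 14.8656 − 10.8 = 4.0656 m/s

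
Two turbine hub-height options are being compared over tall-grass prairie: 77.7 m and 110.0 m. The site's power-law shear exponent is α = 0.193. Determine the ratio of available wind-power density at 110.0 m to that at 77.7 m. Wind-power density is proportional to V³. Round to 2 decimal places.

Speed ratio: V_B/V_A = (z_B/z_A)^α = (110.0/77.7)^0.193 = (1.4157)^0.193 = 1.06939
Power-density ratio: P_B/P_A = (V_B/V_A)³ = (1.06939)³ = 1.22296

1.22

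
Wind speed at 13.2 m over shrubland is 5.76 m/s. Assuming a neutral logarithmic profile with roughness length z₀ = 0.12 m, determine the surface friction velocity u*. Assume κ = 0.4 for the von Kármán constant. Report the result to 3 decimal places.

u* ≈ 0.490 m/s

Log law: V(z) = (u*/κ) · ln(z/z₀) ⇒ u* = κ · V / ln(z/z₀)
u* = 0.4 × 5.76 / ln(13.2/0.12) = 0.4 × 5.76 / 4.7005
   = 2.3040 / 4.7005 = 0.4902 m/s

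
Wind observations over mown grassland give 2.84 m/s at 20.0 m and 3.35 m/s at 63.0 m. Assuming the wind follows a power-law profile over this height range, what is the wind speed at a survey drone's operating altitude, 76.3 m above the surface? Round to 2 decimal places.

3.44 m/s

First find α: α = ln(V₂/V₁)/ln(z₂/z₁) = ln(3.35/2.84)/ln(63.0/20.0) = 0.16516/1.14740 = 0.1439
Extrapolate from 63.0 m to 76.3 m: V₃ = 3.35 × (76.3/63.0)^0.1439 = 3.35 × 1.0280 = 3.4436 m/s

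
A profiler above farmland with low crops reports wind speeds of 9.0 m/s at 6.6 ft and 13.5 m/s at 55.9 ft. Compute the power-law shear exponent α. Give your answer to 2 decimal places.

Power law: V₂/V₁ = (z₂/z₁)^α ⇒ α = ln(V₂/V₁) / ln(z₂/z₁)
α = ln(13.5/9.0) / ln(55.9/6.6) = ln(1.5000) / ln(8.4697)
  = 0.40547 / 2.13649 = 0.18978

α ≈ 0.19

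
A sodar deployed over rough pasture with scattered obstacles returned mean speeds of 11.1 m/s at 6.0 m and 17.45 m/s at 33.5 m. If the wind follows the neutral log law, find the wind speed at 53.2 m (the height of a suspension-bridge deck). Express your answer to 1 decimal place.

19.2 m/s

Log law: V ∝ ln(z/z₀). From the pair, with r = V₁/V₂ = 0.63610,
ln z₀ = (ln z₁ − r·ln z₂)/(1 − r) = (1.7918 − 0.63610×3.5115)/0.36390 = -1.2145 → z₀ = 0.2969 m
V₃ = V₁ · ln(z₃/z₀)/ln(z₁/z₀) = 11.1 × 5.1885/3.0062 = 19.1577 m/s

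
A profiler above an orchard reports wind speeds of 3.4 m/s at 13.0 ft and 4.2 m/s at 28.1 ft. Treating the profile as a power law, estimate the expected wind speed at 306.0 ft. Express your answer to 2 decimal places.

First find α: α = ln(V₂/V₁)/ln(z₂/z₁) = ln(4.2/3.4)/ln(28.1/13.0) = 0.21131/0.77082 = 0.2741
Extrapolate from 28.1 ft to 306.0 ft: V₃ = 4.2 × (306.0/28.1)^0.2741 = 4.2 × 1.9243 = 8.0822 m/s

8.08 m/s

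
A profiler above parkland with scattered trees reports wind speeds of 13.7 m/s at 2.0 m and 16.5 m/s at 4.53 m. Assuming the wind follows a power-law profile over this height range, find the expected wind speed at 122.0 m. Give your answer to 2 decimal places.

34.90 m/s

First find α: α = ln(V₂/V₁)/ln(z₂/z₁) = ln(16.5/13.7)/ln(4.53/2.0) = 0.18596/0.81757 = 0.2275
Extrapolate from 4.53 m to 122.0 m: V₃ = 16.5 × (122.0/4.53)^0.2275 = 16.5 × 2.1151 = 34.8987 m/s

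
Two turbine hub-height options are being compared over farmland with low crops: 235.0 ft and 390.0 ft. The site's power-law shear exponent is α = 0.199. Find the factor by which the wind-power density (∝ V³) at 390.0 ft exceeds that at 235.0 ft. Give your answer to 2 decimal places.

Speed ratio: V_B/V_A = (z_B/z_A)^α = (390.0/235.0)^0.199 = (1.6596)^0.199 = 1.10606
Power-density ratio: P_B/P_A = (V_B/V_A)³ = (1.10606)³ = 1.35313

1.35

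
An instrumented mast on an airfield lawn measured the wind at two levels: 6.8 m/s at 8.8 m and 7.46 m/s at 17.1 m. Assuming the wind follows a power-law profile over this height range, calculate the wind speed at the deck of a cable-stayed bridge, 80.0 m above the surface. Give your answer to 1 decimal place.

First find α: α = ln(V₂/V₁)/ln(z₂/z₁) = ln(7.46/6.8)/ln(17.1/8.8) = 0.09263/0.66433 = 0.1394
Extrapolate from 17.1 m to 80.0 m: V₃ = 7.46 × (80.0/17.1)^0.1394 = 7.46 × 1.2400 = 9.2507 m/s

9.3 m/s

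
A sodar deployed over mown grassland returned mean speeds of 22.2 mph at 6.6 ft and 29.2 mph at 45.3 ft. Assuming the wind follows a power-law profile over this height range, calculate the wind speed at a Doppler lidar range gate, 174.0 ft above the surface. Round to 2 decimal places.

35.36 mph

First find α: α = ln(V₂/V₁)/ln(z₂/z₁) = ln(29.2/22.2)/ln(45.3/6.6) = 0.27408/1.92624 = 0.1423
Extrapolate from 45.3 ft to 174.0 ft: V₃ = 29.2 × (174.0/45.3)^0.1423 = 29.2 × 1.2110 = 35.3624 mph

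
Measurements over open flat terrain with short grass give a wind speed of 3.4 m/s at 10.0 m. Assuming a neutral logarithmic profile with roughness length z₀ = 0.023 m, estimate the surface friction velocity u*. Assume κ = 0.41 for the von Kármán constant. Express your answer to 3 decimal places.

u* ≈ 0.229 m/s

Log law: V(z) = (u*/κ) · ln(z/z₀) ⇒ u* = κ · V / ln(z/z₀)
u* = 0.41 × 3.4 / ln(10.0/0.023) = 0.41 × 3.4 / 6.0748
   = 1.3940 / 6.0748 = 0.2295 m/s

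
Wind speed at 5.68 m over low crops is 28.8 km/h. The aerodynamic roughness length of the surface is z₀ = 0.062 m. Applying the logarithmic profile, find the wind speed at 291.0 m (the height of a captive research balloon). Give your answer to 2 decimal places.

53.89 km/h

Log law: V(z) ∝ ln(z/z₀), so V₂/V₁ = ln(z₂/z₀) / ln(z₁/z₀).
ln(291.0/0.062) = 8.4539, ln(5.68/0.062) = 4.5176
V₂ = 28.8 × 8.4539/4.5176 = 28.8 × 1.8713 = 53.8948 km/h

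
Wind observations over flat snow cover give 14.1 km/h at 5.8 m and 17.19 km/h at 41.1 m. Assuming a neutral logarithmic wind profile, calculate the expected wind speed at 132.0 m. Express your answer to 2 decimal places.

19.03 km/h

Log law: V ∝ ln(z/z₀). From the pair, with r = V₁/V₂ = 0.82024,
ln z₀ = (ln z₁ − r·ln z₂)/(1 − r) = (1.7579 − 0.82024×3.7160)/0.17976 = -7.1774 → z₀ = 0.0007637 m
V₃ = V₁ · ln(z₃/z₀)/ln(z₁/z₀) = 14.1 × 12.0602/8.9352 = 19.0312 km/h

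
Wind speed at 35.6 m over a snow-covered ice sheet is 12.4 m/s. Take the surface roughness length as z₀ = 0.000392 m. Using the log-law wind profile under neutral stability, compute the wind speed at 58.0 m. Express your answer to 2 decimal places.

12.93 m/s

Log law: V(z) ∝ ln(z/z₀), so V₂/V₁ = ln(z₂/z₀) / ln(z₁/z₀).
ln(58.0/0.000392) = 11.9047, ln(35.6/0.000392) = 11.4166
V₂ = 12.4 × 11.9047/11.4166 = 12.4 × 1.0428 = 12.9301 m/s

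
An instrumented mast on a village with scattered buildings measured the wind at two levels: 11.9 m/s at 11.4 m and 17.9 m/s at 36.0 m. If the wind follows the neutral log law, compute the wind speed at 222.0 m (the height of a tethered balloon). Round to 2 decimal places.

27.39 m/s

Log law: V ∝ ln(z/z₀). From the pair, with r = V₁/V₂ = 0.66480,
ln z₀ = (ln z₁ − r·ln z₂)/(1 − r) = (2.4336 − 0.66480×3.5835)/0.33520 = 0.1530 → z₀ = 1.165 m
V₃ = V₁ · ln(z₃/z₀)/ln(z₁/z₀) = 11.9 × 5.2497/2.2806 = 27.3920 m/s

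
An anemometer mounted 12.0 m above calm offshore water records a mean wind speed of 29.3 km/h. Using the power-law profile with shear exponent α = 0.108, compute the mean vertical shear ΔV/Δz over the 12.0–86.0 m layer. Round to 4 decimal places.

Power law: V₂ = V₁ · (z₂/z₁)^α = 29.3 × (7.1667)^0.108 = 36.2445 km/h
ΔV/Δz = (36.2445 − 29.3)/(86.0 − 12.0) = 6.9445/74.0000 = 0.09384 km/h/m

0.0938 km/h/m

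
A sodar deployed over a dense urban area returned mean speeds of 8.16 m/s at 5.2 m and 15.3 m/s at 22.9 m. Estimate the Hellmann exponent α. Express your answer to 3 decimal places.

Power law: V₂/V₁ = (z₂/z₁)^α ⇒ α = ln(V₂/V₁) / ln(z₂/z₁)
α = ln(15.3/8.16) / ln(22.9/5.2) = ln(1.8750) / ln(4.4038)
  = 0.62861 / 1.48248 = 0.42403

α ≈ 0.424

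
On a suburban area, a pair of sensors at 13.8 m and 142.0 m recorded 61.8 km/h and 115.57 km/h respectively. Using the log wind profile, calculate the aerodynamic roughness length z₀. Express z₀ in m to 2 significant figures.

Log law: V(z) ∝ ln(z/z₀). With r = V₁/V₂ = 61.8/115.57 = 0.53474,
r · ln(z₂/z₀) = ln(z₁/z₀) ⇒ ln z₀ = (ln z₁ − r·ln z₂)/(1 − r)
ln z₀ = (2.62467 − 0.53474×4.95583) / 0.46526 = -0.0546
z₀ = exp(-0.0546) = 0.9468 m

z₀ ≈ 0.95 m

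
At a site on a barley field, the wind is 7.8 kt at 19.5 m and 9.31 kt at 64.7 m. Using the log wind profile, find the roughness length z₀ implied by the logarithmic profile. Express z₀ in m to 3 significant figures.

Log law: V(z) ∝ ln(z/z₀). With r = V₁/V₂ = 7.8/9.31 = 0.83781,
r · ln(z₂/z₀) = ln(z₁/z₀) ⇒ ln z₀ = (ln z₁ − r·ln z₂)/(1 − r)
ln z₀ = (2.97041 − 0.83781×4.16976) / 0.16219 = -3.2249
z₀ = exp(-3.2249) = 0.03976 m

z₀ ≈ 0.0398 m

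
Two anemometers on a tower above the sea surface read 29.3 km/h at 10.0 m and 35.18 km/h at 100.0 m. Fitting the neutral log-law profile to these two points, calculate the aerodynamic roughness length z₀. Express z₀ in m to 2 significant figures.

z₀ ≈ 0.00010 m

Log law: V(z) ∝ ln(z/z₀). With r = V₁/V₂ = 29.3/35.18 = 0.83286,
r · ln(z₂/z₀) = ln(z₁/z₀) ⇒ ln z₀ = (ln z₁ − r·ln z₂)/(1 − r)
ln z₀ = (2.30259 − 0.83286×4.60517) / 0.16714 = -9.1712
z₀ = exp(-9.1712) = 0.0001040 m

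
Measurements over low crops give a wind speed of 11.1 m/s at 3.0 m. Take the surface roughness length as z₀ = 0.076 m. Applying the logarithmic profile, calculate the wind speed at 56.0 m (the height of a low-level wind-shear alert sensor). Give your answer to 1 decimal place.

19.9 m/s

Log law: V(z) ∝ ln(z/z₀), so V₂/V₁ = ln(z₂/z₀) / ln(z₁/z₀).
ln(56.0/0.076) = 6.6024, ln(3.0/0.076) = 3.6756
V₂ = 11.1 × 6.6024/3.6756 = 11.1 × 1.7963 = 19.9384 m/s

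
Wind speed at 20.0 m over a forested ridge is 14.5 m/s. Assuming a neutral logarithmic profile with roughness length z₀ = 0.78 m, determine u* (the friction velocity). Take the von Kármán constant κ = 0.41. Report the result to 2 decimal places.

Log law: V(z) = (u*/κ) · ln(z/z₀) ⇒ u* = κ · V / ln(z/z₀)
u* = 0.41 × 14.5 / ln(20.0/0.78) = 0.41 × 14.5 / 3.2442
   = 5.9450 / 3.2442 = 1.8325 m/s

u* ≈ 1.83 m/s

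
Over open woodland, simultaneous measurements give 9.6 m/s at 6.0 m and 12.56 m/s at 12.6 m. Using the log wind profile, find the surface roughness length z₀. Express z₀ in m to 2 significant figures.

Log law: V(z) ∝ ln(z/z₀). With r = V₁/V₂ = 9.6/12.56 = 0.76433,
r · ln(z₂/z₀) = ln(z₁/z₀) ⇒ ln z₀ = (ln z₁ − r·ln z₂)/(1 − r)
ln z₀ = (1.79176 − 0.76433×2.53370) / 0.23567 = -0.6145
z₀ = exp(-0.6145) = 0.5409 m

z₀ ≈ 0.54 m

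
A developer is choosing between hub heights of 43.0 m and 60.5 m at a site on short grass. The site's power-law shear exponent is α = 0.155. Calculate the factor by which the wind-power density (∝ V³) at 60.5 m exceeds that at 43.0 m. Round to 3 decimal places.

1.172

Speed ratio: V_B/V_A = (z_B/z_A)^α = (60.5/43.0)^0.155 = (1.4070)^0.155 = 1.05435
Power-density ratio: P_B/P_A = (V_B/V_A)³ = (1.05435)³ = 1.17207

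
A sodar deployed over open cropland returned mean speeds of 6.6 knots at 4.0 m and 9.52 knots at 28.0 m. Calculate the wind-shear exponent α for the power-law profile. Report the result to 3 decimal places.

Power law: V₂/V₁ = (z₂/z₁)^α ⇒ α = ln(V₂/V₁) / ln(z₂/z₁)
α = ln(9.52/6.6) / ln(28.0/4.0) = ln(1.4424) / ln(7.0000)
  = 0.36633 / 1.94591 = 0.18825

α ≈ 0.188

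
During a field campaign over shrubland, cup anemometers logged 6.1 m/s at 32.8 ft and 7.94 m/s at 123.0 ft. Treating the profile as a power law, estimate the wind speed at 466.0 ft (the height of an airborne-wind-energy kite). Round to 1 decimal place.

10.4 m/s

First find α: α = ln(V₂/V₁)/ln(z₂/z₁) = ln(7.94/6.1)/ln(123.0/32.8) = 0.26362/1.32176 = 0.1995
Extrapolate from 123.0 ft to 466.0 ft: V₃ = 7.94 × (466.0/123.0)^0.1995 = 7.94 × 1.3043 = 10.3562 m/s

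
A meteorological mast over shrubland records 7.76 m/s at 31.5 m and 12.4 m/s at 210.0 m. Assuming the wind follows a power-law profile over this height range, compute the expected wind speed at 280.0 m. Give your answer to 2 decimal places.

First find α: α = ln(V₂/V₁)/ln(z₂/z₁) = ln(12.4/7.76)/ln(210.0/31.5) = 0.46871/1.89712 = 0.2471
Extrapolate from 210.0 m to 280.0 m: V₃ = 12.4 × (280.0/210.0)^0.2471 = 12.4 × 1.0737 = 13.3134 m/s

13.31 m/s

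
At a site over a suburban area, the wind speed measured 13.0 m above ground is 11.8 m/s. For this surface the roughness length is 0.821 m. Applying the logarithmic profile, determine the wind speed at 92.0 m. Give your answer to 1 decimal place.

20.2 m/s

Log law: V(z) ∝ ln(z/z₀), so V₂/V₁ = ln(z₂/z₀) / ln(z₁/z₀).
ln(92.0/0.821) = 4.7190, ln(13.0/0.821) = 2.7622
V₂ = 11.8 × 4.7190/2.7622 = 11.8 × 1.7084 = 20.1596 m/s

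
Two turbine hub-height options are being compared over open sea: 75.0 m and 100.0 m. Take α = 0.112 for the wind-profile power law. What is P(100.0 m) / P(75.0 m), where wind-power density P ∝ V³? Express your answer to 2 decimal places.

1.10

Speed ratio: V_B/V_A = (z_B/z_A)^α = (100.0/75.0)^0.112 = (1.3333)^0.112 = 1.03275
Power-density ratio: P_B/P_A = (V_B/V_A)³ = (1.03275)³ = 1.10149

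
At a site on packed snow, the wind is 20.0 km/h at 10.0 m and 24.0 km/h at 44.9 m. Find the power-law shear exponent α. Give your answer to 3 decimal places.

α ≈ 0.121

Power law: V₂/V₁ = (z₂/z₁)^α ⇒ α = ln(V₂/V₁) / ln(z₂/z₁)
α = ln(24.0/20.0) / ln(44.9/10.0) = ln(1.2000) / ln(4.4900)
  = 0.18232 / 1.50185 = 0.12140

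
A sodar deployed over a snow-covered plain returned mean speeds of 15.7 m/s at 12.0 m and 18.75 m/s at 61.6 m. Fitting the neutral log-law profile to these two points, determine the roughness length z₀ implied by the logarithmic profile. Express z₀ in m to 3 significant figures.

z₀ ≈ 0.00264 m

Log law: V(z) ∝ ln(z/z₀). With r = V₁/V₂ = 15.7/18.75 = 0.83733,
r · ln(z₂/z₀) = ln(z₁/z₀) ⇒ ln z₀ = (ln z₁ − r·ln z₂)/(1 − r)
ln z₀ = (2.48491 − 0.83733×4.12066) / 0.16267 = -5.9352
z₀ = exp(-5.9352) = 0.002645 m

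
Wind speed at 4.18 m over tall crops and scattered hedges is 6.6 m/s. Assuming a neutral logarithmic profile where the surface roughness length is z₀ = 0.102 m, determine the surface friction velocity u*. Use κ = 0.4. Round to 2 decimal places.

Log law: V(z) = (u*/κ) · ln(z/z₀) ⇒ u* = κ · V / ln(z/z₀)
u* = 0.4 × 6.6 / ln(4.18/0.102) = 0.4 × 6.6 / 3.7131
   = 2.6400 / 3.7131 = 0.7110 m/s

u* ≈ 0.71 m/s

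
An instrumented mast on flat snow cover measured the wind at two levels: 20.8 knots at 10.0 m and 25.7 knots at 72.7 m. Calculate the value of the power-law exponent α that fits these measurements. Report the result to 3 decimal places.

α ≈ 0.107

Power law: V₂/V₁ = (z₂/z₁)^α ⇒ α = ln(V₂/V₁) / ln(z₂/z₁)
α = ln(25.7/20.8) / ln(72.7/10.0) = ln(1.2356) / ln(7.2700)
  = 0.21154 / 1.98376 = 0.10664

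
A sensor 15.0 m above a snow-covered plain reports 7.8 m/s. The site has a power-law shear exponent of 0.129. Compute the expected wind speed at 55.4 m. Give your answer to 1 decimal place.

9.2 m/s

Power-law profile: V₂ = V₁ · (z₂/z₁)^α
V₂ = 7.8 × (55.4/15.0)^0.129 = 7.8 × (3.6933)^0.129
    = 7.8 × 1.1836 = 9.2319 m/s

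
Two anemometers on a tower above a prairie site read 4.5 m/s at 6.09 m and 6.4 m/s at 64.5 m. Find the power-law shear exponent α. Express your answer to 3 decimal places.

Power law: V₂/V₁ = (z₂/z₁)^α ⇒ α = ln(V₂/V₁) / ln(z₂/z₁)
α = ln(6.4/4.5) / ln(64.5/6.09) = ln(1.4222) / ln(10.5911)
  = 0.35222 / 2.36002 = 0.14924

α ≈ 0.149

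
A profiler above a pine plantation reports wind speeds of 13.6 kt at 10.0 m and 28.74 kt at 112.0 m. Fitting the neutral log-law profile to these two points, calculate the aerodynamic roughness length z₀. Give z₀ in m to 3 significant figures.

Log law: V(z) ∝ ln(z/z₀). With r = V₁/V₂ = 13.6/28.74 = 0.47321,
r · ln(z₂/z₀) = ln(z₁/z₀) ⇒ ln z₀ = (ln z₁ − r·ln z₂)/(1 − r)
ln z₀ = (2.30259 − 0.47321×4.71850) / 0.52679 = 0.1324
z₀ = exp(0.1324) = 1.142 m

z₀ ≈ 1.14 m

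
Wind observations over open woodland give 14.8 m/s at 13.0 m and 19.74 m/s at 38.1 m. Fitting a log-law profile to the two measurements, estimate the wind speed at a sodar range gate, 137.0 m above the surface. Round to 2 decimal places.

25.62 m/s

Log law: V ∝ ln(z/z₀). From the pair, with r = V₁/V₂ = 0.74975,
ln z₀ = (ln z₁ − r·ln z₂)/(1 − r) = (2.5649 − 0.74975×3.6402)/0.25025 = -0.6565 → z₀ = 0.5187 m
V₃ = V₁ · ln(z₃/z₀)/ln(z₁/z₀) = 14.8 × 5.5765/3.2214 = 25.6195 m/s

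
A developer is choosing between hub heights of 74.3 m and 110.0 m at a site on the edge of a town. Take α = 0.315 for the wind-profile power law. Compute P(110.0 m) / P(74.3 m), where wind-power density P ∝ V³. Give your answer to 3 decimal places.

1.449

Speed ratio: V_B/V_A = (z_B/z_A)^α = (110.0/74.3)^0.315 = (1.4805)^0.315 = 1.13156
Power-density ratio: P_B/P_A = (V_B/V_A)³ = (1.13156)³ = 1.44888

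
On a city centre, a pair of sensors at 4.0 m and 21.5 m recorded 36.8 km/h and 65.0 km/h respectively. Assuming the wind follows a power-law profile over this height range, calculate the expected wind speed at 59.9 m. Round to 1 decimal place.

91.9 km/h

First find α: α = ln(V₂/V₁)/ln(z₂/z₁) = ln(65.0/36.8)/ln(21.5/4.0) = 0.56889/1.68176 = 0.3383
Extrapolate from 21.5 m to 59.9 m: V₃ = 65.0 × (59.9/21.5)^0.3383 = 65.0 × 1.4143 = 91.9263 km/h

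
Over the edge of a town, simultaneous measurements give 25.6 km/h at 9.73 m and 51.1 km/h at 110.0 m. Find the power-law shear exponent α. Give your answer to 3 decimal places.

α ≈ 0.285

Power law: V₂/V₁ = (z₂/z₁)^α ⇒ α = ln(V₂/V₁) / ln(z₂/z₁)
α = ln(51.1/25.6) / ln(110.0/9.73) = ln(1.9961) / ln(11.3052)
  = 0.69119 / 2.42527 = 0.28500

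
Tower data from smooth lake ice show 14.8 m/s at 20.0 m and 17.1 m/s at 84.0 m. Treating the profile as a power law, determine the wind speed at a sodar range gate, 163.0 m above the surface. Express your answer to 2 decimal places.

First find α: α = ln(V₂/V₁)/ln(z₂/z₁) = ln(17.1/14.8)/ln(84.0/20.0) = 0.14445/1.43508 = 0.1007
Extrapolate from 84.0 m to 163.0 m: V₃ = 17.1 × (163.0/84.0)^0.1007 = 17.1 × 1.0690 = 18.2800 m/s

18.28 m/s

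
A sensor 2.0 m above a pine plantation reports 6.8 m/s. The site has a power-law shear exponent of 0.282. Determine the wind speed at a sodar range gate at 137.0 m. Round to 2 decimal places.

Power-law profile: V₂ = V₁ · (z₂/z₁)^α
V₂ = 6.8 × (137.0/2.0)^0.282 = 6.8 × (68.5000)^0.282
    = 6.8 × 3.2936 = 22.3962 m/s

22.40 m/s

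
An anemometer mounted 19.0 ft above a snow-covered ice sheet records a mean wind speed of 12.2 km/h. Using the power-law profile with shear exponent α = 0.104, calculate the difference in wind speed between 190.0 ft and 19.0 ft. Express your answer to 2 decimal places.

3.30 km/h

Power law: V₂ = V₁ · (z₂/z₁)^α = 12.2 × (10.0000)^0.104 = 15.5010 km/h
ΔV = 15.5010 − 12.2 = 3.3010 km/h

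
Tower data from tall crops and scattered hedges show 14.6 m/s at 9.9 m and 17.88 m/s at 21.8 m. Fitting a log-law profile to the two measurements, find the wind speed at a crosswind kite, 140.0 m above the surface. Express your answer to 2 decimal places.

Log law: V ∝ ln(z/z₀). From the pair, with r = V₁/V₂ = 0.81655,
ln z₀ = (ln z₁ − r·ln z₂)/(1 − r) = (2.2925 − 0.81655×3.0819)/0.18345 = -1.2211 → z₀ = 0.2949 m
V₃ = V₁ · ln(z₃/z₀)/ln(z₁/z₀) = 14.6 × 6.1628/3.5137 = 25.6075 m/s

25.61 m/s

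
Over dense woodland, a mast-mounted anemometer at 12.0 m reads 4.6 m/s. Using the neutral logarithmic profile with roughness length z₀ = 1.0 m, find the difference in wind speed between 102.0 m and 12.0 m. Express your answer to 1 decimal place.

4.0 m/s

Log law: V₂ = V₁ · ln(z₂/z₀)/ln(z₁/z₀) = 4.6 × 4.6250/2.4849 = 8.5616 m/s
ΔV = 8.5616 − 4.6 = 3.9616 m/s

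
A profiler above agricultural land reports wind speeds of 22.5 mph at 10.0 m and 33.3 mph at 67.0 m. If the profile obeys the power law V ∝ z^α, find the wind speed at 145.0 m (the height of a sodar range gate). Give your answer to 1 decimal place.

First find α: α = ln(V₂/V₁)/ln(z₂/z₁) = ln(33.3/22.5)/ln(67.0/10.0) = 0.39204/1.90211 = 0.2061
Extrapolate from 67.0 m to 145.0 m: V₃ = 33.3 × (145.0/67.0)^0.2061 = 33.3 × 1.1725 = 39.0437 mph

39.0 mph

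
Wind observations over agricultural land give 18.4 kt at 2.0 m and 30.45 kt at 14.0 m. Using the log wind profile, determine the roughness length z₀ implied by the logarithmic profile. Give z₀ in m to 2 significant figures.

z₀ ≈ 0.10 m

Log law: V(z) ∝ ln(z/z₀). With r = V₁/V₂ = 18.4/30.45 = 0.60427,
r · ln(z₂/z₀) = ln(z₁/z₀) ⇒ ln z₀ = (ln z₁ − r·ln z₂)/(1 − r)
ln z₀ = (0.69315 − 0.60427×2.63906) / 0.39573 = -2.2782
z₀ = exp(-2.2782) = 0.1025 m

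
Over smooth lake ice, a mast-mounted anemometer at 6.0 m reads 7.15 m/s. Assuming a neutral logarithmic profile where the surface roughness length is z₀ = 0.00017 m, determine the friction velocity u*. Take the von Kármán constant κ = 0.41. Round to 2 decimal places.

Log law: V(z) = (u*/κ) · ln(z/z₀) ⇒ u* = κ · V / ln(z/z₀)
u* = 0.41 × 7.15 / ln(6.0/0.00017) = 0.41 × 7.15 / 10.4715
   = 2.9315 / 10.4715 = 0.2800 m/s

u* ≈ 0.28 m/s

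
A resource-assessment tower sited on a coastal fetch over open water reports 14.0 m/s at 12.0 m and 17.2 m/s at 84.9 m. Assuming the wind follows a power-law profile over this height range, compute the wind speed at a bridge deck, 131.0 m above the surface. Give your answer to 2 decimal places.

18.00 m/s

First find α: α = ln(V₂/V₁)/ln(z₂/z₁) = ln(17.2/14.0)/ln(84.9/12.0) = 0.20585/1.95657 = 0.1052
Extrapolate from 84.9 m to 131.0 m: V₃ = 17.2 × (131.0/84.9)^0.1052 = 17.2 × 1.0467 = 18.0031 m/s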